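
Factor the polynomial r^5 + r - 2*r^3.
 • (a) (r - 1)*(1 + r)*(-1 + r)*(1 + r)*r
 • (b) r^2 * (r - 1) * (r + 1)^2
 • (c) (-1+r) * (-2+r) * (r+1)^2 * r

We need to factor r^5 + r - 2*r^3.
The factored form is (r - 1)*(1 + r)*(-1 + r)*(1 + r)*r.
a) (r - 1)*(1 + r)*(-1 + r)*(1 + r)*r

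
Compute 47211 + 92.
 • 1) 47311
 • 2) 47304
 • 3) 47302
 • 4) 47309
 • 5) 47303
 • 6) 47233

47211 + 92 = 47303
5) 47303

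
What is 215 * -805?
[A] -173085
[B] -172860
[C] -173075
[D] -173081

215 * -805 = -173075
C) -173075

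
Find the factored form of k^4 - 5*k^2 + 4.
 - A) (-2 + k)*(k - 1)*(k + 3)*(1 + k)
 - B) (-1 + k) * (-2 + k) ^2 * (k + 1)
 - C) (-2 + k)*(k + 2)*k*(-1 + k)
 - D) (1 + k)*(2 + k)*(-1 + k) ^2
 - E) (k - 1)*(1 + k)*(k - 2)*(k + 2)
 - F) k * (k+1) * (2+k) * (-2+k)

We need to factor k^4 - 5*k^2 + 4.
The factored form is (k - 1)*(1 + k)*(k - 2)*(k + 2).
E) (k - 1)*(1 + k)*(k - 2)*(k + 2)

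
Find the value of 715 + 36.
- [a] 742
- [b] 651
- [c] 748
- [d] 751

715 + 36 = 751
d) 751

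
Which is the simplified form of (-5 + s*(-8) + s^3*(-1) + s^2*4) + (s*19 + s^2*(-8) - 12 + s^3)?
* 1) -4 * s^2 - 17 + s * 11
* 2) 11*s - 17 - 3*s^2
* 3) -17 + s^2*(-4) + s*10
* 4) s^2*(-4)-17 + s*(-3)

Adding the polynomials and combining like terms:
(-5 + s*(-8) + s^3*(-1) + s^2*4) + (s*19 + s^2*(-8) - 12 + s^3)
= -4 * s^2 - 17 + s * 11
1) -4 * s^2 - 17 + s * 11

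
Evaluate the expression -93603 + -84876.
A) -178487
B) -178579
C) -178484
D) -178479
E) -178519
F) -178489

-93603 + -84876 = -178479
D) -178479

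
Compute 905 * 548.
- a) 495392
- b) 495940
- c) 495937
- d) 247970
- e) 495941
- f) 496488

905 * 548 = 495940
b) 495940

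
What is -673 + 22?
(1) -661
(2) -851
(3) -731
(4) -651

-673 + 22 = -651
4) -651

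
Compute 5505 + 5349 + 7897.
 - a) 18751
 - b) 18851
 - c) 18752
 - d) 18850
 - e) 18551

First: 5505 + 5349 = 10854
Then: 10854 + 7897 = 18751
a) 18751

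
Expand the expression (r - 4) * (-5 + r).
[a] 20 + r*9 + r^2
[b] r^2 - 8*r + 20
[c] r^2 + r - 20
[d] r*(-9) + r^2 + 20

Expanding (r - 4) * (-5 + r):
= r*(-9) + r^2 + 20
d) r*(-9) + r^2 + 20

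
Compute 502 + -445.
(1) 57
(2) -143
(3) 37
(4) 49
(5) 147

502 + -445 = 57
1) 57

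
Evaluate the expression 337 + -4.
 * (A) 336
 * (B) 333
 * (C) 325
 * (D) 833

337 + -4 = 333
B) 333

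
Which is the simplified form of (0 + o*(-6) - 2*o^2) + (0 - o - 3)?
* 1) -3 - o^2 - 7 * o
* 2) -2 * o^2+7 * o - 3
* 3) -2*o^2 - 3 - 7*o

Adding the polynomials and combining like terms:
(0 + o*(-6) - 2*o^2) + (0 - o - 3)
= -2*o^2 - 3 - 7*o
3) -2*o^2 - 3 - 7*o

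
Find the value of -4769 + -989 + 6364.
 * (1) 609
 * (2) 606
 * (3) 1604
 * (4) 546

First: -4769 + -989 = -5758
Then: -5758 + 6364 = 606
2) 606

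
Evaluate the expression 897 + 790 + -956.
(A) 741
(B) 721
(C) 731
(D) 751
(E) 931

First: 897 + 790 = 1687
Then: 1687 + -956 = 731
C) 731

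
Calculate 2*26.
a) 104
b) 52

2 * 26 = 52
b) 52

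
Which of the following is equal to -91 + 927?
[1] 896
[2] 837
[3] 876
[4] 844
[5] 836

-91 + 927 = 836
5) 836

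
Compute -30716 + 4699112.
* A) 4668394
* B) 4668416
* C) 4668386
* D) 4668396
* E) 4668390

-30716 + 4699112 = 4668396
D) 4668396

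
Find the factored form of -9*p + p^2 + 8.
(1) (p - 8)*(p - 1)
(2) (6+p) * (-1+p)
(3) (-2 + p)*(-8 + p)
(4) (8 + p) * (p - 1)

We need to factor -9*p + p^2 + 8.
The factored form is (p - 8)*(p - 1).
1) (p - 8)*(p - 1)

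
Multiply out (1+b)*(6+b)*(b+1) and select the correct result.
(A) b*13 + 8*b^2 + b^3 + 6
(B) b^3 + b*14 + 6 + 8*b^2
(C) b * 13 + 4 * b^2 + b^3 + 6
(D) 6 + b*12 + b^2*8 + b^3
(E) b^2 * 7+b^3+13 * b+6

Expanding (1+b)*(6+b)*(b+1):
= b*13 + 8*b^2 + b^3 + 6
A) b*13 + 8*b^2 + b^3 + 6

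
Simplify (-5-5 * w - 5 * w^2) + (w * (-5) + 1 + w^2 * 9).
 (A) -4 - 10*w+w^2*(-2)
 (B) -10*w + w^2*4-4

Adding the polynomials and combining like terms:
(-5 - 5*w - 5*w^2) + (w*(-5) + 1 + w^2*9)
= -10*w + w^2*4-4
B) -10*w + w^2*4-4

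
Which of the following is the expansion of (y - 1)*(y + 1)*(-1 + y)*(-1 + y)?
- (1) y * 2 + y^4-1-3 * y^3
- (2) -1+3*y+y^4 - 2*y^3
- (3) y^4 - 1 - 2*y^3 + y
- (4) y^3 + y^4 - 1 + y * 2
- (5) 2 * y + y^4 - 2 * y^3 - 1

Expanding (y - 1)*(y + 1)*(-1 + y)*(-1 + y):
= 2 * y + y^4 - 2 * y^3 - 1
5) 2 * y + y^4 - 2 * y^3 - 1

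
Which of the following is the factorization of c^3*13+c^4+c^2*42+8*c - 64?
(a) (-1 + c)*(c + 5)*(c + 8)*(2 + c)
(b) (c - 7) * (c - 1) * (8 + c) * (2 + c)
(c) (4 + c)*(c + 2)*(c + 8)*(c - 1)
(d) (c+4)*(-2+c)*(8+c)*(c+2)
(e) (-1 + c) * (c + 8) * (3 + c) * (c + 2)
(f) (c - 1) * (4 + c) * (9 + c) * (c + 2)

We need to factor c^3*13+c^4+c^2*42+8*c - 64.
The factored form is (4 + c)*(c + 2)*(c + 8)*(c - 1).
c) (4 + c)*(c + 2)*(c + 8)*(c - 1)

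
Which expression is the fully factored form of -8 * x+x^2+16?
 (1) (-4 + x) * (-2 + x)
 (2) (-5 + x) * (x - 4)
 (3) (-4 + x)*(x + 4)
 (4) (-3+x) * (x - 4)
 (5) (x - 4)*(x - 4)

We need to factor -8 * x+x^2+16.
The factored form is (x - 4)*(x - 4).
5) (x - 4)*(x - 4)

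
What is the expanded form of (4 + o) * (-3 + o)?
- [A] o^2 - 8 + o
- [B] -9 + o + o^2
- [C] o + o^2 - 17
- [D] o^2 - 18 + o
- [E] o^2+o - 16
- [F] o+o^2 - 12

Expanding (4 + o) * (-3 + o):
= o+o^2 - 12
F) o+o^2 - 12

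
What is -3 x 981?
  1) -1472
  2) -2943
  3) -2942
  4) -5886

-3 * 981 = -2943
2) -2943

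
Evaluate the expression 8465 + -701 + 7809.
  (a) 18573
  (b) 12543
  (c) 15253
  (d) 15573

First: 8465 + -701 = 7764
Then: 7764 + 7809 = 15573
d) 15573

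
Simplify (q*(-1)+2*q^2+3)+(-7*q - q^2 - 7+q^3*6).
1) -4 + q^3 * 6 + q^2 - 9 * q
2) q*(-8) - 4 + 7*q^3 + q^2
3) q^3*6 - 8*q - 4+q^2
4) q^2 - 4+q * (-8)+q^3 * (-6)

Adding the polynomials and combining like terms:
(q*(-1) + 2*q^2 + 3) + (-7*q - q^2 - 7 + q^3*6)
= q^3*6 - 8*q - 4+q^2
3) q^3*6 - 8*q - 4+q^2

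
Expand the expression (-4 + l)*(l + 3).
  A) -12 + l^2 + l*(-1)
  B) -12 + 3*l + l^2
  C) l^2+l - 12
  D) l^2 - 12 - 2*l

Expanding (-4 + l)*(l + 3):
= -12 + l^2 + l*(-1)
A) -12 + l^2 + l*(-1)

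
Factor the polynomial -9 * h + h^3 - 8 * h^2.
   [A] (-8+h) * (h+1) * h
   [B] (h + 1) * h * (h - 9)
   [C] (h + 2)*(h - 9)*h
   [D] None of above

We need to factor -9 * h + h^3 - 8 * h^2.
The factored form is (h + 1) * h * (h - 9).
B) (h + 1) * h * (h - 9)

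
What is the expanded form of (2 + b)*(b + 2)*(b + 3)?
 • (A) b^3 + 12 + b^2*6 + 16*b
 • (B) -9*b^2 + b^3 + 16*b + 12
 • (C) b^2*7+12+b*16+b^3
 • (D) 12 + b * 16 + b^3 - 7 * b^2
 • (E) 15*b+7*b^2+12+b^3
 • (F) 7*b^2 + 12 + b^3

Expanding (2 + b)*(b + 2)*(b + 3):
= b^2*7+12+b*16+b^3
C) b^2*7+12+b*16+b^3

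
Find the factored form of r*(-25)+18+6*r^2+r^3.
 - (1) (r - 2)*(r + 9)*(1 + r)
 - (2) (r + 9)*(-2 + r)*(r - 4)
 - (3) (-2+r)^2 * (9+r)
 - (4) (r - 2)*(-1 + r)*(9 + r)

We need to factor r*(-25)+18+6*r^2+r^3.
The factored form is (r - 2)*(-1 + r)*(9 + r).
4) (r - 2)*(-1 + r)*(9 + r)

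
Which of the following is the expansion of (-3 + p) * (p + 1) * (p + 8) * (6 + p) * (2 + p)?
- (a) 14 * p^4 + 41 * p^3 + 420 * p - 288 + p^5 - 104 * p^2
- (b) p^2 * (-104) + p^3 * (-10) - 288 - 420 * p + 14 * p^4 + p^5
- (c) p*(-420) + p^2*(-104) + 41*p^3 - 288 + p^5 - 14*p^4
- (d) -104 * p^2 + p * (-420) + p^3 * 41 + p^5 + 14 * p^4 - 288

Expanding (-3 + p) * (p + 1) * (p + 8) * (6 + p) * (2 + p):
= -104 * p^2 + p * (-420) + p^3 * 41 + p^5 + 14 * p^4 - 288
d) -104 * p^2 + p * (-420) + p^3 * 41 + p^5 + 14 * p^4 - 288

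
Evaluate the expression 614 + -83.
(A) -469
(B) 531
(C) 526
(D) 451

614 + -83 = 531
B) 531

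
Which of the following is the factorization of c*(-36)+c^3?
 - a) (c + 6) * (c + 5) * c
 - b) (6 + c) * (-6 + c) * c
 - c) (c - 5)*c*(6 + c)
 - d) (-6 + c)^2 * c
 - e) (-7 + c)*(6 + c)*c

We need to factor c*(-36)+c^3.
The factored form is (6 + c) * (-6 + c) * c.
b) (6 + c) * (-6 + c) * c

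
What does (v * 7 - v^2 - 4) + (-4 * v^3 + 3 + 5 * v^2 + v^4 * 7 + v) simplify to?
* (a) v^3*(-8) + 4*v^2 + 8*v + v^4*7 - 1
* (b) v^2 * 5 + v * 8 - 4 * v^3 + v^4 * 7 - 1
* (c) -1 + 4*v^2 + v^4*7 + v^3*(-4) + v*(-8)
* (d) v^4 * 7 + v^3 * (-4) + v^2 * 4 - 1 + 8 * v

Adding the polynomials and combining like terms:
(v*7 - v^2 - 4) + (-4*v^3 + 3 + 5*v^2 + v^4*7 + v)
= v^4 * 7 + v^3 * (-4) + v^2 * 4 - 1 + 8 * v
d) v^4 * 7 + v^3 * (-4) + v^2 * 4 - 1 + 8 * v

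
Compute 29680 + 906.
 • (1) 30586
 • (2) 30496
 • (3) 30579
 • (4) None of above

29680 + 906 = 30586
1) 30586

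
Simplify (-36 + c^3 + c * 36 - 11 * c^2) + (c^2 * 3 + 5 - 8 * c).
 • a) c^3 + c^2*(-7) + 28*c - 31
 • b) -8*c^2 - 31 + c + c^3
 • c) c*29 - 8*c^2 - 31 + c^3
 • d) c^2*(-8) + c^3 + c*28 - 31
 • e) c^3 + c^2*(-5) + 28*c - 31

Adding the polynomials and combining like terms:
(-36 + c^3 + c*36 - 11*c^2) + (c^2*3 + 5 - 8*c)
= c^2*(-8) + c^3 + c*28 - 31
d) c^2*(-8) + c^3 + c*28 - 31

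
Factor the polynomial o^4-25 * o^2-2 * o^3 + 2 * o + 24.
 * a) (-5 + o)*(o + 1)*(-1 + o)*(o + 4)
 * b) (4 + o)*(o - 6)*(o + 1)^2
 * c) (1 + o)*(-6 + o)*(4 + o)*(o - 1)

We need to factor o^4-25 * o^2-2 * o^3 + 2 * o + 24.
The factored form is (1 + o)*(-6 + o)*(4 + o)*(o - 1).
c) (1 + o)*(-6 + o)*(4 + o)*(o - 1)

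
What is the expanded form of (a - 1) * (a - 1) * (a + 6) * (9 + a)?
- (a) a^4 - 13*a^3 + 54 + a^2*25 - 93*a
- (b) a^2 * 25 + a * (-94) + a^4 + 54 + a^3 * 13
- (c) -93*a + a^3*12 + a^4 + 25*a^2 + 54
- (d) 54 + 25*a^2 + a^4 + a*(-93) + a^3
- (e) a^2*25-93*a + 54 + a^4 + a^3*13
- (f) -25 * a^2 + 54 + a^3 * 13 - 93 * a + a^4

Expanding (a - 1) * (a - 1) * (a + 6) * (9 + a):
= a^2*25-93*a + 54 + a^4 + a^3*13
e) a^2*25-93*a + 54 + a^4 + a^3*13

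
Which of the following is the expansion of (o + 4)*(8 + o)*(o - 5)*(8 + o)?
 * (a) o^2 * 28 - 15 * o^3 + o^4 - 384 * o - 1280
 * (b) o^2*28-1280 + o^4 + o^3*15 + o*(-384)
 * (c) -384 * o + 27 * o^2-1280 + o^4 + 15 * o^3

Expanding (o + 4)*(8 + o)*(o - 5)*(8 + o):
= o^2*28-1280 + o^4 + o^3*15 + o*(-384)
b) o^2*28-1280 + o^4 + o^3*15 + o*(-384)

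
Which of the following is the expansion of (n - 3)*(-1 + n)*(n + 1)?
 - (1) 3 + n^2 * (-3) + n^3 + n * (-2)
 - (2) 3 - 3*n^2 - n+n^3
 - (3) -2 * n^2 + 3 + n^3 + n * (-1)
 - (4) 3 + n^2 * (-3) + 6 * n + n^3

Expanding (n - 3)*(-1 + n)*(n + 1):
= 3 - 3*n^2 - n+n^3
2) 3 - 3*n^2 - n+n^3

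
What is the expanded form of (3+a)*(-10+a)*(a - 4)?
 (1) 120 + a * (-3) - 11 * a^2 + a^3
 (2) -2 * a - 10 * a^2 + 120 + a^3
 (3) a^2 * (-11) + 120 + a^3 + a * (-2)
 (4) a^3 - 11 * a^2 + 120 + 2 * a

Expanding (3+a)*(-10+a)*(a - 4):
= a^2 * (-11) + 120 + a^3 + a * (-2)
3) a^2 * (-11) + 120 + a^3 + a * (-2)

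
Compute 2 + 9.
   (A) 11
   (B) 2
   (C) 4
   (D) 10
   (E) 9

2 + 9 = 11
A) 11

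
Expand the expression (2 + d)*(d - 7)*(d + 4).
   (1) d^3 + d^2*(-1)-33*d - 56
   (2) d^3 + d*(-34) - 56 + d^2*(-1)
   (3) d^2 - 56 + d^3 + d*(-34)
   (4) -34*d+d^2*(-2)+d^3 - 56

Expanding (2 + d)*(d - 7)*(d + 4):
= d^3 + d*(-34) - 56 + d^2*(-1)
2) d^3 + d*(-34) - 56 + d^2*(-1)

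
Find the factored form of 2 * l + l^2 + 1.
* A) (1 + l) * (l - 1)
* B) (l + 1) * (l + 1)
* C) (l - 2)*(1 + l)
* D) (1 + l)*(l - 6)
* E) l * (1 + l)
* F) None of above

We need to factor 2 * l + l^2 + 1.
The factored form is (l + 1) * (l + 1).
B) (l + 1) * (l + 1)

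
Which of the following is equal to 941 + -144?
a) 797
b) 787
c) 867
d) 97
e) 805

941 + -144 = 797
a) 797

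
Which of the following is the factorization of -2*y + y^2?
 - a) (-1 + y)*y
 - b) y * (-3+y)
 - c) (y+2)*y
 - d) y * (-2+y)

We need to factor -2*y + y^2.
The factored form is y * (-2+y).
d) y * (-2+y)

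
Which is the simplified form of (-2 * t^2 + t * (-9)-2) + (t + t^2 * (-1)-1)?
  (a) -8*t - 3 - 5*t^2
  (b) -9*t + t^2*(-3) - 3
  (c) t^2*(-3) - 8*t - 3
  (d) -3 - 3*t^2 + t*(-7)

Adding the polynomials and combining like terms:
(-2*t^2 + t*(-9) - 2) + (t + t^2*(-1) - 1)
= t^2*(-3) - 8*t - 3
c) t^2*(-3) - 8*t - 3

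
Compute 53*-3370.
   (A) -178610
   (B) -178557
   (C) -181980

53 * -3370 = -178610
A) -178610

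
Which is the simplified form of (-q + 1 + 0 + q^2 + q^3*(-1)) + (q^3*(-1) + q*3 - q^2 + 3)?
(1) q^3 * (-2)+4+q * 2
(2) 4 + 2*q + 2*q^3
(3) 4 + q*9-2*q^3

Adding the polynomials and combining like terms:
(-q + 1 + 0 + q^2 + q^3*(-1)) + (q^3*(-1) + q*3 - q^2 + 3)
= q^3 * (-2)+4+q * 2
1) q^3 * (-2)+4+q * 2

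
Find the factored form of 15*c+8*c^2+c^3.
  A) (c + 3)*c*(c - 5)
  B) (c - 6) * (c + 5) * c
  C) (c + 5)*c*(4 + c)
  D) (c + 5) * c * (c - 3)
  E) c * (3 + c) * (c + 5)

We need to factor 15*c+8*c^2+c^3.
The factored form is c * (3 + c) * (c + 5).
E) c * (3 + c) * (c + 5)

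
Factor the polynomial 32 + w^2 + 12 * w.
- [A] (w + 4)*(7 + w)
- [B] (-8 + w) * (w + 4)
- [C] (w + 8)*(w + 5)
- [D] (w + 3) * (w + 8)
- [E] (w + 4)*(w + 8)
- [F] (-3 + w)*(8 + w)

We need to factor 32 + w^2 + 12 * w.
The factored form is (w + 4)*(w + 8).
E) (w + 4)*(w + 8)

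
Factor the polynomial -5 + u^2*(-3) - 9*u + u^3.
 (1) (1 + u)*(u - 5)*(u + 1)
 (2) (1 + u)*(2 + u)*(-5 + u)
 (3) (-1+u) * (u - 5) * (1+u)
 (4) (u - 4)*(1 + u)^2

We need to factor -5 + u^2*(-3) - 9*u + u^3.
The factored form is (1 + u)*(u - 5)*(u + 1).
1) (1 + u)*(u - 5)*(u + 1)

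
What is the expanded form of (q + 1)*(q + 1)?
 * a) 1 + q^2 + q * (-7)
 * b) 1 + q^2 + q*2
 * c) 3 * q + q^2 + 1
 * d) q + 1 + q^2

Expanding (q + 1)*(q + 1):
= 1 + q^2 + q*2
b) 1 + q^2 + q*2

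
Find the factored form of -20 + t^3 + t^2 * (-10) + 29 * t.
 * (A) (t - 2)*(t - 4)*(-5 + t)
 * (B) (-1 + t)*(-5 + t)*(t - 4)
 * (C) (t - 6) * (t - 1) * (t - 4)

We need to factor -20 + t^3 + t^2 * (-10) + 29 * t.
The factored form is (-1 + t)*(-5 + t)*(t - 4).
B) (-1 + t)*(-5 + t)*(t - 4)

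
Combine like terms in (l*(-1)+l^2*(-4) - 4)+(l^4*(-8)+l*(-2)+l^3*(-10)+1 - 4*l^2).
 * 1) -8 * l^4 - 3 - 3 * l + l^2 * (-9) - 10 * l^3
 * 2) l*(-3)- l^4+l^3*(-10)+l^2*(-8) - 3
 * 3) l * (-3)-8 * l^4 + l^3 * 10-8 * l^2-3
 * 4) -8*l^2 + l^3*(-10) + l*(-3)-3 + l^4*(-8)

Adding the polynomials and combining like terms:
(l*(-1) + l^2*(-4) - 4) + (l^4*(-8) + l*(-2) + l^3*(-10) + 1 - 4*l^2)
= -8*l^2 + l^3*(-10) + l*(-3)-3 + l^4*(-8)
4) -8*l^2 + l^3*(-10) + l*(-3)-3 + l^4*(-8)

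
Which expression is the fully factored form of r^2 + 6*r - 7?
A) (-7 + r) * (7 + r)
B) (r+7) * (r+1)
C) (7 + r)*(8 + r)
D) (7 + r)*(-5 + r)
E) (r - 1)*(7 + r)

We need to factor r^2 + 6*r - 7.
The factored form is (r - 1)*(7 + r).
E) (r - 1)*(7 + r)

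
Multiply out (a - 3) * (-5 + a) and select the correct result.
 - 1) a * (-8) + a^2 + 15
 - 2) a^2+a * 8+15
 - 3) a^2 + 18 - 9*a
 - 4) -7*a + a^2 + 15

Expanding (a - 3) * (-5 + a):
= a * (-8) + a^2 + 15
1) a * (-8) + a^2 + 15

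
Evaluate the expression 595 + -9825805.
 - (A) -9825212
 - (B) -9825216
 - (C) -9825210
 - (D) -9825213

595 + -9825805 = -9825210
C) -9825210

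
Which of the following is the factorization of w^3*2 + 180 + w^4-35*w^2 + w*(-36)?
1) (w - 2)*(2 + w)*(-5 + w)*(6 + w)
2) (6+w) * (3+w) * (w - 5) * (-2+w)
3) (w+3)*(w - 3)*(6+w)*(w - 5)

We need to factor w^3*2 + 180 + w^4-35*w^2 + w*(-36).
The factored form is (6+w) * (3+w) * (w - 5) * (-2+w).
2) (6+w) * (3+w) * (w - 5) * (-2+w)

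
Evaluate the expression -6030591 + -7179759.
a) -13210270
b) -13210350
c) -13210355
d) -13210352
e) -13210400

-6030591 + -7179759 = -13210350
b) -13210350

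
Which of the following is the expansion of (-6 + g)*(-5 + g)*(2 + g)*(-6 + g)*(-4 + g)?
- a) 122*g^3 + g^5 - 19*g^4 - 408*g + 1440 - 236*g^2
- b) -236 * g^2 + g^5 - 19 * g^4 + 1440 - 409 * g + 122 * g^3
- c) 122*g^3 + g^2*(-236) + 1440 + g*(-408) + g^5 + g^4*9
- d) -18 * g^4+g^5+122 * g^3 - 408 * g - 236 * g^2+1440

Expanding (-6 + g)*(-5 + g)*(2 + g)*(-6 + g)*(-4 + g):
= 122*g^3 + g^5 - 19*g^4 - 408*g + 1440 - 236*g^2
a) 122*g^3 + g^5 - 19*g^4 - 408*g + 1440 - 236*g^2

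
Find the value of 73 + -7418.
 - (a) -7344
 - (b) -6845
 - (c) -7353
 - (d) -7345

73 + -7418 = -7345
d) -7345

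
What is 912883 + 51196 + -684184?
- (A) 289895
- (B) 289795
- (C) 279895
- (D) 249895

First: 912883 + 51196 = 964079
Then: 964079 + -684184 = 279895
C) 279895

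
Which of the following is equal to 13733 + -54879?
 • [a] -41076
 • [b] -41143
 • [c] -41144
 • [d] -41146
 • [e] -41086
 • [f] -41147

13733 + -54879 = -41146
d) -41146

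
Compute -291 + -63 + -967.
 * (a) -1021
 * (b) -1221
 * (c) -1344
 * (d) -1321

First: -291 + -63 = -354
Then: -354 + -967 = -1321
d) -1321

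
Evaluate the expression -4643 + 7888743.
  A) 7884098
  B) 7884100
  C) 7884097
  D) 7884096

-4643 + 7888743 = 7884100
B) 7884100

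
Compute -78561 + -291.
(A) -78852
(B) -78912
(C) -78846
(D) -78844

-78561 + -291 = -78852
A) -78852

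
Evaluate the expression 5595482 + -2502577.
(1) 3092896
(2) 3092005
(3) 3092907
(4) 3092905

5595482 + -2502577 = 3092905
4) 3092905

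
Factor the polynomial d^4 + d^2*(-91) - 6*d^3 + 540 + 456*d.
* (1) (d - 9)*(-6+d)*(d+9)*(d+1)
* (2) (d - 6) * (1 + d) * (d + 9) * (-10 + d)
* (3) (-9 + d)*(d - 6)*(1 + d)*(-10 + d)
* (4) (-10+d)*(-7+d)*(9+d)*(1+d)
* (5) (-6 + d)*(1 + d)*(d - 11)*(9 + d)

We need to factor d^4 + d^2*(-91) - 6*d^3 + 540 + 456*d.
The factored form is (d - 6) * (1 + d) * (d + 9) * (-10 + d).
2) (d - 6) * (1 + d) * (d + 9) * (-10 + d)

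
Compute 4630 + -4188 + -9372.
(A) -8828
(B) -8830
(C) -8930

First: 4630 + -4188 = 442
Then: 442 + -9372 = -8930
C) -8930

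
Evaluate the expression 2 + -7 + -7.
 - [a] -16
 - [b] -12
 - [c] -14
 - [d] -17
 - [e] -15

First: 2 + -7 = -5
Then: -5 + -7 = -12
b) -12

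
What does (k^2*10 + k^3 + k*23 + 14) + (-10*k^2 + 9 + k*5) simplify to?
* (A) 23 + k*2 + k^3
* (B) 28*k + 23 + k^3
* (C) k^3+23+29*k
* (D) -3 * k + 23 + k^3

Adding the polynomials and combining like terms:
(k^2*10 + k^3 + k*23 + 14) + (-10*k^2 + 9 + k*5)
= 28*k + 23 + k^3
B) 28*k + 23 + k^3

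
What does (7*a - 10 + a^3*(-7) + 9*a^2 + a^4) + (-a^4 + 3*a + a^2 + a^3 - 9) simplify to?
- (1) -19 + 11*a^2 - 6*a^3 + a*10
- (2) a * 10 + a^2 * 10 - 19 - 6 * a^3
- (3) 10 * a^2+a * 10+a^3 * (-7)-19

Adding the polynomials and combining like terms:
(7*a - 10 + a^3*(-7) + 9*a^2 + a^4) + (-a^4 + 3*a + a^2 + a^3 - 9)
= a * 10 + a^2 * 10 - 19 - 6 * a^3
2) a * 10 + a^2 * 10 - 19 - 6 * a^3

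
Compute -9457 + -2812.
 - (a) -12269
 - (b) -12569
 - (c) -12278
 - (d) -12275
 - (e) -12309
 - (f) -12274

-9457 + -2812 = -12269
a) -12269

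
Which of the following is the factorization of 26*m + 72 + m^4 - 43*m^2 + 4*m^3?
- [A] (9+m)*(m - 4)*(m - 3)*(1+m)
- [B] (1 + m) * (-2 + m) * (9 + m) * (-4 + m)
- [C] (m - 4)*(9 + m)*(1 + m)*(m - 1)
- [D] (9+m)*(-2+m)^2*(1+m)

We need to factor 26*m + 72 + m^4 - 43*m^2 + 4*m^3.
The factored form is (1 + m) * (-2 + m) * (9 + m) * (-4 + m).
B) (1 + m) * (-2 + m) * (9 + m) * (-4 + m)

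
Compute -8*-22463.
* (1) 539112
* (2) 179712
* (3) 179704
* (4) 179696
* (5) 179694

-8 * -22463 = 179704
3) 179704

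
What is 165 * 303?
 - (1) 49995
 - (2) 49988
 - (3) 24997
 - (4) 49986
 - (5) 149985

165 * 303 = 49995
1) 49995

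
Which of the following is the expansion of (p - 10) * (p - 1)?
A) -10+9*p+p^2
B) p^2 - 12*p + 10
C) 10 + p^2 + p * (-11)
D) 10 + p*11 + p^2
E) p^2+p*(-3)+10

Expanding (p - 10) * (p - 1):
= 10 + p^2 + p * (-11)
C) 10 + p^2 + p * (-11)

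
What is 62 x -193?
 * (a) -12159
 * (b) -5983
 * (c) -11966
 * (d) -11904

62 * -193 = -11966
c) -11966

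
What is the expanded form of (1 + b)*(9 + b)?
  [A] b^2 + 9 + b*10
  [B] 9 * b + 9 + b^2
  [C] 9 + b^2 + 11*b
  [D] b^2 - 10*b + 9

Expanding (1 + b)*(9 + b):
= b^2 + 9 + b*10
A) b^2 + 9 + b*10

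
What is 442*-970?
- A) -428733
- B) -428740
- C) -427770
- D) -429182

442 * -970 = -428740
B) -428740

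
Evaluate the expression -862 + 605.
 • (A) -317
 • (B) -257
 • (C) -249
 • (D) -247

-862 + 605 = -257
B) -257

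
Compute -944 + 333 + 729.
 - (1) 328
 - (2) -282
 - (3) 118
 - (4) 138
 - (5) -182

First: -944 + 333 = -611
Then: -611 + 729 = 118
3) 118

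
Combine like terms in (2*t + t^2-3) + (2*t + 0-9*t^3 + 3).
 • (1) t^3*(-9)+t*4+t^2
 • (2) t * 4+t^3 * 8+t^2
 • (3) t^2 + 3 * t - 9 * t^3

Adding the polynomials and combining like terms:
(2*t + t^2 - 3) + (2*t + 0 - 9*t^3 + 3)
= t^3*(-9)+t*4+t^2
1) t^3*(-9)+t*4+t^2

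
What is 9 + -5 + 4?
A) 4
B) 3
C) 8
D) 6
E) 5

First: 9 + -5 = 4
Then: 4 + 4 = 8
C) 8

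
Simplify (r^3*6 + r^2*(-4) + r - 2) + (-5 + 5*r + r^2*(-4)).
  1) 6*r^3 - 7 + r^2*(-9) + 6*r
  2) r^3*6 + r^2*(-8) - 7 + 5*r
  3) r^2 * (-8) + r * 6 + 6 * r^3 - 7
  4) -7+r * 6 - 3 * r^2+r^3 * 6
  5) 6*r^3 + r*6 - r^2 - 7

Adding the polynomials and combining like terms:
(r^3*6 + r^2*(-4) + r - 2) + (-5 + 5*r + r^2*(-4))
= r^2 * (-8) + r * 6 + 6 * r^3 - 7
3) r^2 * (-8) + r * 6 + 6 * r^3 - 7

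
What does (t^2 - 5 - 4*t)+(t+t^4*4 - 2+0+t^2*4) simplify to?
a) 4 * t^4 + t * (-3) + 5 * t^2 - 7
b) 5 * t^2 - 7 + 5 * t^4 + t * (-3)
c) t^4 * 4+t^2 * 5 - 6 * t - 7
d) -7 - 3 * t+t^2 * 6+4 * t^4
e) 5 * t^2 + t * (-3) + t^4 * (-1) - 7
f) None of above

Adding the polynomials and combining like terms:
(t^2 - 5 - 4*t) + (t + t^4*4 - 2 + 0 + t^2*4)
= 4 * t^4 + t * (-3) + 5 * t^2 - 7
a) 4 * t^4 + t * (-3) + 5 * t^2 - 7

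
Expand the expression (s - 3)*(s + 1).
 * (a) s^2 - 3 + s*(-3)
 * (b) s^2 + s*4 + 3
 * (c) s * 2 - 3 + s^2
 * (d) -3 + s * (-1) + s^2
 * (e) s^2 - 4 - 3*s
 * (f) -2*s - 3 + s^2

Expanding (s - 3)*(s + 1):
= -2*s - 3 + s^2
f) -2*s - 3 + s^2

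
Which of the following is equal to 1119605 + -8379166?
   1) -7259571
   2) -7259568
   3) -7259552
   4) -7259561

1119605 + -8379166 = -7259561
4) -7259561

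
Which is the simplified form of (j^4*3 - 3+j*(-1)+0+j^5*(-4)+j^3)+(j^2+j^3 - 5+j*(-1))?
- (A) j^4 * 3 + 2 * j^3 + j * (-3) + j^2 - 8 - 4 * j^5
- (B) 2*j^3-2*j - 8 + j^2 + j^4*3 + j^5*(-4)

Adding the polynomials and combining like terms:
(j^4*3 - 3 + j*(-1) + 0 + j^5*(-4) + j^3) + (j^2 + j^3 - 5 + j*(-1))
= 2*j^3-2*j - 8 + j^2 + j^4*3 + j^5*(-4)
B) 2*j^3-2*j - 8 + j^2 + j^4*3 + j^5*(-4)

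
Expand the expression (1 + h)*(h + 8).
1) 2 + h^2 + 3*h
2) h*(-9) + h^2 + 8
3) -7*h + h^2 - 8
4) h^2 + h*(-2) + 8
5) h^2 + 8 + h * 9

Expanding (1 + h)*(h + 8):
= h^2 + 8 + h * 9
5) h^2 + 8 + h * 9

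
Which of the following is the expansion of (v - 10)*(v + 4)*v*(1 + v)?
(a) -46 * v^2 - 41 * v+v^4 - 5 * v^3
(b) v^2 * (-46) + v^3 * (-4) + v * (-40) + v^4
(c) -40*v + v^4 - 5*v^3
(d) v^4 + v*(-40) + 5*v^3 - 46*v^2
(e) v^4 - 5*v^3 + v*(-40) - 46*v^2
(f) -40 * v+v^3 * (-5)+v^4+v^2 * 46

Expanding (v - 10)*(v + 4)*v*(1 + v):
= v^4 - 5*v^3 + v*(-40) - 46*v^2
e) v^4 - 5*v^3 + v*(-40) - 46*v^2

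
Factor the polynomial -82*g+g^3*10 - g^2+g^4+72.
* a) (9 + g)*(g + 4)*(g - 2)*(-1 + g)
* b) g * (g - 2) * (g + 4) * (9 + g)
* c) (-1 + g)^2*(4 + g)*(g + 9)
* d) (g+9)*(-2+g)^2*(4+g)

We need to factor -82*g+g^3*10 - g^2+g^4+72.
The factored form is (9 + g)*(g + 4)*(g - 2)*(-1 + g).
a) (9 + g)*(g + 4)*(g - 2)*(-1 + g)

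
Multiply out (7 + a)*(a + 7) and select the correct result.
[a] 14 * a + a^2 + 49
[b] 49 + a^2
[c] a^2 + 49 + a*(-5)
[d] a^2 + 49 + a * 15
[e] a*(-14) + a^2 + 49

Expanding (7 + a)*(a + 7):
= 14 * a + a^2 + 49
a) 14 * a + a^2 + 49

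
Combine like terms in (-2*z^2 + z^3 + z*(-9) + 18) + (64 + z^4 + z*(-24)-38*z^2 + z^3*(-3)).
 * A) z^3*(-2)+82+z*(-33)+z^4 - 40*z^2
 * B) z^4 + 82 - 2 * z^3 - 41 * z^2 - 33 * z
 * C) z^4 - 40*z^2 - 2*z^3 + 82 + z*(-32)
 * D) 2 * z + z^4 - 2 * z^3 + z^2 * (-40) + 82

Adding the polynomials and combining like terms:
(-2*z^2 + z^3 + z*(-9) + 18) + (64 + z^4 + z*(-24) - 38*z^2 + z^3*(-3))
= z^3*(-2)+82+z*(-33)+z^4 - 40*z^2
A) z^3*(-2)+82+z*(-33)+z^4 - 40*z^2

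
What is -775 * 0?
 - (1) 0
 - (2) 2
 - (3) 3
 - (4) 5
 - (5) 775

-775 * 0 = 0
1) 0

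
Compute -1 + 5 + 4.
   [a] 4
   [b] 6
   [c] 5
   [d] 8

First: -1 + 5 = 4
Then: 4 + 4 = 8
d) 8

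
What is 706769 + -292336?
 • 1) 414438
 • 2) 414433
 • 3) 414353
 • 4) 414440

706769 + -292336 = 414433
2) 414433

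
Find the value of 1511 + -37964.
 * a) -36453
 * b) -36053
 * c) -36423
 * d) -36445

1511 + -37964 = -36453
a) -36453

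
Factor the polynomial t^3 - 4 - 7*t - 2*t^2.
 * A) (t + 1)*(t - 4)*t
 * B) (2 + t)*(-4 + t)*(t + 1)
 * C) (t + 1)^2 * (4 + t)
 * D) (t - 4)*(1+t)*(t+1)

We need to factor t^3 - 4 - 7*t - 2*t^2.
The factored form is (t - 4)*(1+t)*(t+1).
D) (t - 4)*(1+t)*(t+1)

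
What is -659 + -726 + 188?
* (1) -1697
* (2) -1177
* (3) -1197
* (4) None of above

First: -659 + -726 = -1385
Then: -1385 + 188 = -1197
3) -1197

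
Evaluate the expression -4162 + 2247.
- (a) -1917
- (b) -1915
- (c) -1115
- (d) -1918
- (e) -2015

-4162 + 2247 = -1915
b) -1915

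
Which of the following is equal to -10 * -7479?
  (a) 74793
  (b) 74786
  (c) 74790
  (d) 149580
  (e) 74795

-10 * -7479 = 74790
c) 74790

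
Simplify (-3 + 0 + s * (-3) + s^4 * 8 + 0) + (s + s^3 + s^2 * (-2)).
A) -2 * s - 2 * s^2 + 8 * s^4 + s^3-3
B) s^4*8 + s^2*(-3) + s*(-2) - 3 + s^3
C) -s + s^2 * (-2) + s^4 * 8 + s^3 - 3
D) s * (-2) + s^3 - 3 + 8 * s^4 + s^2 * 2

Adding the polynomials and combining like terms:
(-3 + 0 + s*(-3) + s^4*8 + 0) + (s + s^3 + s^2*(-2))
= -2 * s - 2 * s^2 + 8 * s^4 + s^3-3
A) -2 * s - 2 * s^2 + 8 * s^4 + s^3-3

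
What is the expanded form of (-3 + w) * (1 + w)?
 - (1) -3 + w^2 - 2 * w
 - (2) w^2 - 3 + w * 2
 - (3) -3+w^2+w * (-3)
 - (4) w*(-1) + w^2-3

Expanding (-3 + w) * (1 + w):
= -3 + w^2 - 2 * w
1) -3 + w^2 - 2 * w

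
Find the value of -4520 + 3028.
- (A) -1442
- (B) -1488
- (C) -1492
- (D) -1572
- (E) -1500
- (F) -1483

-4520 + 3028 = -1492
C) -1492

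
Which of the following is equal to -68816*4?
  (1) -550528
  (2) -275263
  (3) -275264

-68816 * 4 = -275264
3) -275264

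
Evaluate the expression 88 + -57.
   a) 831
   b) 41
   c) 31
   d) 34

88 + -57 = 31
c) 31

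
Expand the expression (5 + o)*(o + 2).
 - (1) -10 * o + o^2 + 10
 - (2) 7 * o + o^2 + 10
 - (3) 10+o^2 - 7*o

Expanding (5 + o)*(o + 2):
= 7 * o + o^2 + 10
2) 7 * o + o^2 + 10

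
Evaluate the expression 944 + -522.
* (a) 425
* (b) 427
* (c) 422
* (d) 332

944 + -522 = 422
c) 422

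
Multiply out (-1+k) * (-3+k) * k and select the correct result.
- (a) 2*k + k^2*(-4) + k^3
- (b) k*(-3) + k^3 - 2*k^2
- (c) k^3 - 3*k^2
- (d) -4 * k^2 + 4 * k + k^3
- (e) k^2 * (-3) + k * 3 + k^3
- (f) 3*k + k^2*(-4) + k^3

Expanding (-1+k) * (-3+k) * k:
= 3*k + k^2*(-4) + k^3
f) 3*k + k^2*(-4) + k^3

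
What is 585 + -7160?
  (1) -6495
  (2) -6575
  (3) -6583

585 + -7160 = -6575
2) -6575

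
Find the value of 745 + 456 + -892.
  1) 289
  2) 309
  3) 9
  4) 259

First: 745 + 456 = 1201
Then: 1201 + -892 = 309
2) 309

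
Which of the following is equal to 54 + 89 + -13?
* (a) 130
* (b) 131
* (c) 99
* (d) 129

First: 54 + 89 = 143
Then: 143 + -13 = 130
a) 130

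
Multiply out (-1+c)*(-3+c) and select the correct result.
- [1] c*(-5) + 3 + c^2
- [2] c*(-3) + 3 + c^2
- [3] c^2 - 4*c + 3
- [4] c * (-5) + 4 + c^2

Expanding (-1+c)*(-3+c):
= c^2 - 4*c + 3
3) c^2 - 4*c + 3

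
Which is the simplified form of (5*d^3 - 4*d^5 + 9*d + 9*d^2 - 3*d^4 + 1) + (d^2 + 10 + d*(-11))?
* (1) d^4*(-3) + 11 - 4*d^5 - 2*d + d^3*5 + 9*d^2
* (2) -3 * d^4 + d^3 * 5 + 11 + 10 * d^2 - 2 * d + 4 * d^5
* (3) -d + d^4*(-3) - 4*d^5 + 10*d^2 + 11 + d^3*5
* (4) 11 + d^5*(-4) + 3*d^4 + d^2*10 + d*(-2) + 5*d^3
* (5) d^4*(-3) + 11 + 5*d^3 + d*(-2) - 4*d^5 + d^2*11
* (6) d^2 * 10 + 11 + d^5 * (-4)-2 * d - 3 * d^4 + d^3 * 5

Adding the polynomials and combining like terms:
(5*d^3 - 4*d^5 + 9*d + 9*d^2 - 3*d^4 + 1) + (d^2 + 10 + d*(-11))
= d^2 * 10 + 11 + d^5 * (-4)-2 * d - 3 * d^4 + d^3 * 5
6) d^2 * 10 + 11 + d^5 * (-4)-2 * d - 3 * d^4 + d^3 * 5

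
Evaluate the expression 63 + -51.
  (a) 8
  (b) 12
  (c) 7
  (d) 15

63 + -51 = 12
b) 12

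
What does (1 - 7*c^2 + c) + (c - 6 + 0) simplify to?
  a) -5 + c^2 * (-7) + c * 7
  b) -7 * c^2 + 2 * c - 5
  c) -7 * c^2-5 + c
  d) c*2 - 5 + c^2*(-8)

Adding the polynomials and combining like terms:
(1 - 7*c^2 + c) + (c - 6 + 0)
= -7 * c^2 + 2 * c - 5
b) -7 * c^2 + 2 * c - 5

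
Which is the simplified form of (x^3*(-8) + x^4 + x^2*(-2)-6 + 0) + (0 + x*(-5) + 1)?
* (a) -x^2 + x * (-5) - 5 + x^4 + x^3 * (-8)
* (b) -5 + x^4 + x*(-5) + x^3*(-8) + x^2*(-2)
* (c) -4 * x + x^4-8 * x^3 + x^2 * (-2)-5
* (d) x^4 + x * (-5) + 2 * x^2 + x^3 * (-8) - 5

Adding the polynomials and combining like terms:
(x^3*(-8) + x^4 + x^2*(-2) - 6 + 0) + (0 + x*(-5) + 1)
= -5 + x^4 + x*(-5) + x^3*(-8) + x^2*(-2)
b) -5 + x^4 + x*(-5) + x^3*(-8) + x^2*(-2)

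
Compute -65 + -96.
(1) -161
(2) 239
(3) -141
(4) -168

-65 + -96 = -161
1) -161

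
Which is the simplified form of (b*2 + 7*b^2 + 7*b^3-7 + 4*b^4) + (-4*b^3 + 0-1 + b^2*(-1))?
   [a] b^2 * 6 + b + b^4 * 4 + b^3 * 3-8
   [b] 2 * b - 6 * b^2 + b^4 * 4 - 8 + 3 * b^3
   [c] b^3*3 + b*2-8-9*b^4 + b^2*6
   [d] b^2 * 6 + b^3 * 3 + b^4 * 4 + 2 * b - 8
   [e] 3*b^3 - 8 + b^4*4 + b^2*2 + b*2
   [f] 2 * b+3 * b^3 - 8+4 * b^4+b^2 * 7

Adding the polynomials and combining like terms:
(b*2 + 7*b^2 + 7*b^3 - 7 + 4*b^4) + (-4*b^3 + 0 - 1 + b^2*(-1))
= b^2 * 6 + b^3 * 3 + b^4 * 4 + 2 * b - 8
d) b^2 * 6 + b^3 * 3 + b^4 * 4 + 2 * b - 8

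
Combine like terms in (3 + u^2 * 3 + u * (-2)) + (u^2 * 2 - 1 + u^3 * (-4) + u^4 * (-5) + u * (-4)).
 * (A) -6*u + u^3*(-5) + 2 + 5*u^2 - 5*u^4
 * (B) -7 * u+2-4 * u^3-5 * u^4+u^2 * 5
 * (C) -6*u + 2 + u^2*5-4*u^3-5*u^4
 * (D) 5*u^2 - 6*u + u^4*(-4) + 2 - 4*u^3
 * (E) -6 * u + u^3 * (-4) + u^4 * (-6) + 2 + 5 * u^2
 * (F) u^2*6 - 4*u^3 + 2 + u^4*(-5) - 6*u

Adding the polynomials and combining like terms:
(3 + u^2*3 + u*(-2)) + (u^2*2 - 1 + u^3*(-4) + u^4*(-5) + u*(-4))
= -6*u + 2 + u^2*5-4*u^3-5*u^4
C) -6*u + 2 + u^2*5-4*u^3-5*u^4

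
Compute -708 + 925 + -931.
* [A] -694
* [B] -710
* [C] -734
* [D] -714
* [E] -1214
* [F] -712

First: -708 + 925 = 217
Then: 217 + -931 = -714
D) -714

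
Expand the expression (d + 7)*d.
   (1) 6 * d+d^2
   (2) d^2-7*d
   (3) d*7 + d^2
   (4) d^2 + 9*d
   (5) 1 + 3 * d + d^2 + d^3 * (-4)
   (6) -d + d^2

Expanding (d + 7)*d:
= d*7 + d^2
3) d*7 + d^2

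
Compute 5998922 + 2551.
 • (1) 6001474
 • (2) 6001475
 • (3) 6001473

5998922 + 2551 = 6001473
3) 6001473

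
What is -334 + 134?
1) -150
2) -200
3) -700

-334 + 134 = -200
2) -200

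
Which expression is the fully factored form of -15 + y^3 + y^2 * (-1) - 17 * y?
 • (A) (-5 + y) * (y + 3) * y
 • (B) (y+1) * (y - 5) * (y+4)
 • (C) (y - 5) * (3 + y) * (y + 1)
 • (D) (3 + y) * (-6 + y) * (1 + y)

We need to factor -15 + y^3 + y^2 * (-1) - 17 * y.
The factored form is (y - 5) * (3 + y) * (y + 1).
C) (y - 5) * (3 + y) * (y + 1)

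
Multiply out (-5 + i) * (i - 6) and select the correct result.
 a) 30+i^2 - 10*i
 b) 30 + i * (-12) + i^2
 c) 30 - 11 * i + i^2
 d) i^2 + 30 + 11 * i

Expanding (-5 + i) * (i - 6):
= 30 - 11 * i + i^2
c) 30 - 11 * i + i^2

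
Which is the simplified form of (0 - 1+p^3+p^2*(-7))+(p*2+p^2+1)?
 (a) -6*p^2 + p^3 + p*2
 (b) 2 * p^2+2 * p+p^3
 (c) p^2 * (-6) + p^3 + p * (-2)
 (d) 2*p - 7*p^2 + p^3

Adding the polynomials and combining like terms:
(0 - 1 + p^3 + p^2*(-7)) + (p*2 + p^2 + 1)
= -6*p^2 + p^3 + p*2
a) -6*p^2 + p^3 + p*2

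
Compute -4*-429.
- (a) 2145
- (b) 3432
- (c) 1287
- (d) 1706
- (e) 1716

-4 * -429 = 1716
e) 1716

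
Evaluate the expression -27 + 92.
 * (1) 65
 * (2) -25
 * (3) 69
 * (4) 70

-27 + 92 = 65
1) 65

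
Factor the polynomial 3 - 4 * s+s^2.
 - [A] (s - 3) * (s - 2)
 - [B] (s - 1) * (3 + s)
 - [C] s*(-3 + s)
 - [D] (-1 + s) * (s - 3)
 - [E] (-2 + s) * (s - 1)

We need to factor 3 - 4 * s+s^2.
The factored form is (-1 + s) * (s - 3).
D) (-1 + s) * (s - 3)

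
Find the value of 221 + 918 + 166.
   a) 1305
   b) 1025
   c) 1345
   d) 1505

First: 221 + 918 = 1139
Then: 1139 + 166 = 1305
a) 1305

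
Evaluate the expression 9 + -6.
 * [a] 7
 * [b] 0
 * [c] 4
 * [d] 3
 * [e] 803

9 + -6 = 3
d) 3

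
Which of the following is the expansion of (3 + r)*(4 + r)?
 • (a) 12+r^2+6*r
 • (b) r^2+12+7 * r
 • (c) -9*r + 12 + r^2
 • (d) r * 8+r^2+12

Expanding (3 + r)*(4 + r):
= r^2+12+7 * r
b) r^2+12+7 * r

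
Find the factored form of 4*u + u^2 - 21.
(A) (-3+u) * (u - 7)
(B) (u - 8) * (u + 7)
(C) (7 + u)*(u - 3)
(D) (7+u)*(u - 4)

We need to factor 4*u + u^2 - 21.
The factored form is (7 + u)*(u - 3).
C) (7 + u)*(u - 3)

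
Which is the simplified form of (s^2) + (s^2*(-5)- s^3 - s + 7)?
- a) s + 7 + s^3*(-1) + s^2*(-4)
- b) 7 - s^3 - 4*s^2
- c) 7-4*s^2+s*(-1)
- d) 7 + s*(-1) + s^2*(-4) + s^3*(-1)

Adding the polynomials and combining like terms:
(s^2) + (s^2*(-5) - s^3 - s + 7)
= 7 + s*(-1) + s^2*(-4) + s^3*(-1)
d) 7 + s*(-1) + s^2*(-4) + s^3*(-1)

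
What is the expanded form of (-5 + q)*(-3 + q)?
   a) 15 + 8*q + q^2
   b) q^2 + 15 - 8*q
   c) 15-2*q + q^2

Expanding (-5 + q)*(-3 + q):
= q^2 + 15 - 8*q
b) q^2 + 15 - 8*q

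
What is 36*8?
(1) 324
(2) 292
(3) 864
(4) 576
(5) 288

36 * 8 = 288
5) 288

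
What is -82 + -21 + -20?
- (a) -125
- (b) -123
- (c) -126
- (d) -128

First: -82 + -21 = -103
Then: -103 + -20 = -123
b) -123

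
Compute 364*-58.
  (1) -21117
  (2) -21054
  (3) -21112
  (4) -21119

364 * -58 = -21112
3) -21112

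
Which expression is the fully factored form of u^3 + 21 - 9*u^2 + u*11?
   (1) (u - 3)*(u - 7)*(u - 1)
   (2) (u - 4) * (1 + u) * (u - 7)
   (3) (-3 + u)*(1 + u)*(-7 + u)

We need to factor u^3 + 21 - 9*u^2 + u*11.
The factored form is (-3 + u)*(1 + u)*(-7 + u).
3) (-3 + u)*(1 + u)*(-7 + u)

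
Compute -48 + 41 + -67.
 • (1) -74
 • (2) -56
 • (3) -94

First: -48 + 41 = -7
Then: -7 + -67 = -74
1) -74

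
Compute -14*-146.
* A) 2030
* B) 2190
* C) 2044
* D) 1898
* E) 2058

-14 * -146 = 2044
C) 2044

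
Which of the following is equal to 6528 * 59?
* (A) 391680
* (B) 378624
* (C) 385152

6528 * 59 = 385152
C) 385152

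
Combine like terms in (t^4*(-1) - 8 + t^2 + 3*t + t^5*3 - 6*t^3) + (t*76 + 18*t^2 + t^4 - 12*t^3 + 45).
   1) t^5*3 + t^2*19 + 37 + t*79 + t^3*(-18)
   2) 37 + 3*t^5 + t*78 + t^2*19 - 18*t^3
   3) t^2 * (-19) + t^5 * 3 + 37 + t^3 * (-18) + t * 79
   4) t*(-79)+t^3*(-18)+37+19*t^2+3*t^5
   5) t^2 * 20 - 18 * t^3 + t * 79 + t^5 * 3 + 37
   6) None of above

Adding the polynomials and combining like terms:
(t^4*(-1) - 8 + t^2 + 3*t + t^5*3 - 6*t^3) + (t*76 + 18*t^2 + t^4 - 12*t^3 + 45)
= t^5*3 + t^2*19 + 37 + t*79 + t^3*(-18)
1) t^5*3 + t^2*19 + 37 + t*79 + t^3*(-18)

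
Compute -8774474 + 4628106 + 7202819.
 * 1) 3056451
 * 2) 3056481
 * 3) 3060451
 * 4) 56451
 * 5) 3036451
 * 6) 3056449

First: -8774474 + 4628106 = -4146368
Then: -4146368 + 7202819 = 3056451
1) 3056451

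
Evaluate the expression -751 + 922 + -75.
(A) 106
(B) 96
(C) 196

First: -751 + 922 = 171
Then: 171 + -75 = 96
B) 96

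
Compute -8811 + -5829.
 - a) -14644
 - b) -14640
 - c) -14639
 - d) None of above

-8811 + -5829 = -14640
b) -14640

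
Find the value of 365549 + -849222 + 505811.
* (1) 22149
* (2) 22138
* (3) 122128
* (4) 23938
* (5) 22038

First: 365549 + -849222 = -483673
Then: -483673 + 505811 = 22138
2) 22138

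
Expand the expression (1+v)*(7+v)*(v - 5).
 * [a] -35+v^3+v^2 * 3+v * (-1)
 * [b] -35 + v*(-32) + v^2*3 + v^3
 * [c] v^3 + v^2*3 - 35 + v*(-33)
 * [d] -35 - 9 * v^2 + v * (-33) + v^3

Expanding (1+v)*(7+v)*(v - 5):
= v^3 + v^2*3 - 35 + v*(-33)
c) v^3 + v^2*3 - 35 + v*(-33)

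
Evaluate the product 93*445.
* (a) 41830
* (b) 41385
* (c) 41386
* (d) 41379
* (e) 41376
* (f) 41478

93 * 445 = 41385
b) 41385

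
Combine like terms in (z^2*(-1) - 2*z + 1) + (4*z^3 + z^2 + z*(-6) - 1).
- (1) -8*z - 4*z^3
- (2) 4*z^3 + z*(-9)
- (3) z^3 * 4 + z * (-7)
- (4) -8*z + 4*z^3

Adding the polynomials and combining like terms:
(z^2*(-1) - 2*z + 1) + (4*z^3 + z^2 + z*(-6) - 1)
= -8*z + 4*z^3
4) -8*z + 4*z^3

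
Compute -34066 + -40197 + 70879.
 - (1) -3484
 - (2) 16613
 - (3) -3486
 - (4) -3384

First: -34066 + -40197 = -74263
Then: -74263 + 70879 = -3384
4) -3384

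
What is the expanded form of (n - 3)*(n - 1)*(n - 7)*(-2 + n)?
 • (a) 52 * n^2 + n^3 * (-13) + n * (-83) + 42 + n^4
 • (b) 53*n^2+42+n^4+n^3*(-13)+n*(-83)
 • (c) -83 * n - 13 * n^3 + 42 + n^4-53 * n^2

Expanding (n - 3)*(n - 1)*(n - 7)*(-2 + n):
= 53*n^2+42+n^4+n^3*(-13)+n*(-83)
b) 53*n^2+42+n^4+n^3*(-13)+n*(-83)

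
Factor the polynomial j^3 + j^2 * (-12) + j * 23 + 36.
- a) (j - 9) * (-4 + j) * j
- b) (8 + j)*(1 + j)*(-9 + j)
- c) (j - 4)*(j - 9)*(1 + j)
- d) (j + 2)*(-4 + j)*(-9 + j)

We need to factor j^3 + j^2 * (-12) + j * 23 + 36.
The factored form is (j - 4)*(j - 9)*(1 + j).
c) (j - 4)*(j - 9)*(1 + j)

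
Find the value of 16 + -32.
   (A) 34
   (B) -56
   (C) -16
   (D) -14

16 + -32 = -16
C) -16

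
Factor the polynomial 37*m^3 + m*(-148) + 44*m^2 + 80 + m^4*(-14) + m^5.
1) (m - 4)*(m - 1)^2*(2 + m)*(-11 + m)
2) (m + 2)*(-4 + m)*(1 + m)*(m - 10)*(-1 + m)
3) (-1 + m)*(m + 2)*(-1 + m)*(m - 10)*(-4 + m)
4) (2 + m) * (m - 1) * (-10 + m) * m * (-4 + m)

We need to factor 37*m^3 + m*(-148) + 44*m^2 + 80 + m^4*(-14) + m^5.
The factored form is (-1 + m)*(m + 2)*(-1 + m)*(m - 10)*(-4 + m).
3) (-1 + m)*(m + 2)*(-1 + m)*(m - 10)*(-4 + m)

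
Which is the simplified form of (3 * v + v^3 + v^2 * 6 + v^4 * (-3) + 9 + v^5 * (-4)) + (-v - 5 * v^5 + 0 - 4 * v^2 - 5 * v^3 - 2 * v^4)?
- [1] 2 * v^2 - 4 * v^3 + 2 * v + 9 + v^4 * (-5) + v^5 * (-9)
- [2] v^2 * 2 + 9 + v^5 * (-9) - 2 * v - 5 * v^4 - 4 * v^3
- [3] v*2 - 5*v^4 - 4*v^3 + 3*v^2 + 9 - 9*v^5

Adding the polynomials and combining like terms:
(3*v + v^3 + v^2*6 + v^4*(-3) + 9 + v^5*(-4)) + (-v - 5*v^5 + 0 - 4*v^2 - 5*v^3 - 2*v^4)
= 2 * v^2 - 4 * v^3 + 2 * v + 9 + v^4 * (-5) + v^5 * (-9)
1) 2 * v^2 - 4 * v^3 + 2 * v + 9 + v^4 * (-5) + v^5 * (-9)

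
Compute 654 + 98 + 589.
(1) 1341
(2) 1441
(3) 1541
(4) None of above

First: 654 + 98 = 752
Then: 752 + 589 = 1341
1) 1341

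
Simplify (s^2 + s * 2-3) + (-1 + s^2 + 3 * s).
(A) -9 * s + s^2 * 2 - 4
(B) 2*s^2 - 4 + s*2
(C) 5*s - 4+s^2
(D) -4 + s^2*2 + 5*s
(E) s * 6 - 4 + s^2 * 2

Adding the polynomials and combining like terms:
(s^2 + s*2 - 3) + (-1 + s^2 + 3*s)
= -4 + s^2*2 + 5*s
D) -4 + s^2*2 + 5*s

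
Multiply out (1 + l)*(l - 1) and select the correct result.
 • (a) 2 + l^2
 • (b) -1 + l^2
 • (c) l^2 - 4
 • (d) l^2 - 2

Expanding (1 + l)*(l - 1):
= -1 + l^2
b) -1 + l^2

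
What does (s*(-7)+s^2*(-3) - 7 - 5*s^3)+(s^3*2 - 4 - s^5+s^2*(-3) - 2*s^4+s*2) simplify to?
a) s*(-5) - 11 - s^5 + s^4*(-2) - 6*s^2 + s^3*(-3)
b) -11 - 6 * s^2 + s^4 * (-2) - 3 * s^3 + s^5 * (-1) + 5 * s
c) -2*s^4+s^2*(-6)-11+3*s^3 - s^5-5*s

Adding the polynomials and combining like terms:
(s*(-7) + s^2*(-3) - 7 - 5*s^3) + (s^3*2 - 4 - s^5 + s^2*(-3) - 2*s^4 + s*2)
= s*(-5) - 11 - s^5 + s^4*(-2) - 6*s^2 + s^3*(-3)
a) s*(-5) - 11 - s^5 + s^4*(-2) - 6*s^2 + s^3*(-3)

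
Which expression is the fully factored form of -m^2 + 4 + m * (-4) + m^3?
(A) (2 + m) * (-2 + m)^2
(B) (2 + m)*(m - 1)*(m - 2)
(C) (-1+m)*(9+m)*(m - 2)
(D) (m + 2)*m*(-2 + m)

We need to factor -m^2 + 4 + m * (-4) + m^3.
The factored form is (2 + m)*(m - 1)*(m - 2).
B) (2 + m)*(m - 1)*(m - 2)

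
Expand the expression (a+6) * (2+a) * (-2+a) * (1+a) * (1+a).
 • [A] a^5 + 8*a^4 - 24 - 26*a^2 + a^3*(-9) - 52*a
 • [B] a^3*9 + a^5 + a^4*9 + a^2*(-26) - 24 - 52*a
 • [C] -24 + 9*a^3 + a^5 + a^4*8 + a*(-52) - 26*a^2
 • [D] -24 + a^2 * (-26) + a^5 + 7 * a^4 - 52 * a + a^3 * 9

Expanding (a+6) * (2+a) * (-2+a) * (1+a) * (1+a):
= -24 + 9*a^3 + a^5 + a^4*8 + a*(-52) - 26*a^2
C) -24 + 9*a^3 + a^5 + a^4*8 + a*(-52) - 26*a^2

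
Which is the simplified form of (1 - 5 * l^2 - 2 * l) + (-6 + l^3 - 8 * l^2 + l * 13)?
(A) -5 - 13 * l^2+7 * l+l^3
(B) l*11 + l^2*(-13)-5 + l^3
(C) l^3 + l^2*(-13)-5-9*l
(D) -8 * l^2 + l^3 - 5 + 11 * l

Adding the polynomials and combining like terms:
(1 - 5*l^2 - 2*l) + (-6 + l^3 - 8*l^2 + l*13)
= l*11 + l^2*(-13)-5 + l^3
B) l*11 + l^2*(-13)-5 + l^3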